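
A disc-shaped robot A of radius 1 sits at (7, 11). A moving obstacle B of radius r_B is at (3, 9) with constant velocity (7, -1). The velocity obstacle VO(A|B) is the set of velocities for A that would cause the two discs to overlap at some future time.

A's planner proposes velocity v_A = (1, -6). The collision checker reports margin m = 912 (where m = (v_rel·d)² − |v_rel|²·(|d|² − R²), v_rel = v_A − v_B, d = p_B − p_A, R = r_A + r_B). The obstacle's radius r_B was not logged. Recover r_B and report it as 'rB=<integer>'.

m = 912
d = (-4, -2);  v_rel = (-6, -5),  |v_rel|² = 61
v_rel×d = (-6)·(-2) − (-5)·(-4) = -8
since m = R²·61 − (-8)²:  R² = (64 + 912) / 61 = 16
R = √16 = 4  ⇒  r_B = 4 − 1 = 3

rB=3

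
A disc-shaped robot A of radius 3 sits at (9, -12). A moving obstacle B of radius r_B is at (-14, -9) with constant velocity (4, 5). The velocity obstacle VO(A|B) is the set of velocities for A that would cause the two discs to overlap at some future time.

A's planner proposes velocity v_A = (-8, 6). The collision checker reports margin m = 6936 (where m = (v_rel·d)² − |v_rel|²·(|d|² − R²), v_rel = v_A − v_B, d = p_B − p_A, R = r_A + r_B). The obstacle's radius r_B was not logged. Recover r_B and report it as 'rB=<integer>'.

m = 6936
d = (-23, 3);  v_rel = (-12, 1),  |v_rel|² = 145
v_rel×d = (-12)·(3) − (1)·(-23) = -13
since m = R²·145 − (-13)²:  R² = (169 + 6936) / 145 = 49
R = √49 = 7  ⇒  r_B = 7 − 3 = 4

rB=4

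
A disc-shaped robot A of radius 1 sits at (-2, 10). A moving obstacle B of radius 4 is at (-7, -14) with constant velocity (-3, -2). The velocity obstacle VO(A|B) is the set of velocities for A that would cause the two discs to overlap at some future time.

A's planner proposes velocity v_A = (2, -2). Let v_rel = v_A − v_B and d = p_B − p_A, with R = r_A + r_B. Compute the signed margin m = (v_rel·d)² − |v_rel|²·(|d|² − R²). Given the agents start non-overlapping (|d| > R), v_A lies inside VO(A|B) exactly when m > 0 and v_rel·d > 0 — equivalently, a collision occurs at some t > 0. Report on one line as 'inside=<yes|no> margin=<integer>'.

d = (-5, -24),  |d|² = 601;  R = 1+4 = 5,  c = 601−5² = 576
v_rel = (5, 0),  |v_rel|² = 25;  v_rel·d = (5)·(-5) + (0)·(-24) = -25
25·t² + 50·t + 576 = 0  ⇒  m = (-25)² − 25·576 = -13775
m = -13775 < 0,  v_rel·d = -25 < 0  ⇒  outside

inside=no margin=-13775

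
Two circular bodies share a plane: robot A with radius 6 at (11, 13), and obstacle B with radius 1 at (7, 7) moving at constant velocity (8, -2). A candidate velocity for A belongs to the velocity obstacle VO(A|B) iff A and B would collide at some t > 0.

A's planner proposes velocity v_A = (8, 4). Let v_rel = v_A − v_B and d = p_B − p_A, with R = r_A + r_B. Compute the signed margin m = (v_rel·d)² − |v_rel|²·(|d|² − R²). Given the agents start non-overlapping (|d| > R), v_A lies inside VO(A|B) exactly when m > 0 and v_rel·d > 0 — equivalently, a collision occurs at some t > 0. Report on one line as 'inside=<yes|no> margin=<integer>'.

d = (-4, -6),  |d|² = 52;  R = 6+1 = 7,  c = 52−7² = 3
v_rel = (0, 6),  |v_rel|² = 36;  v_rel·d = (0)·(-4) + (6)·(-6) = -36
36·t² + 72·t + 3 = 0  ⇒  m = (-36)² − 36·3 = 1188
m = 1188 > 0,  v_rel·d = -36 < 0  ⇒  outside

inside=no margin=1188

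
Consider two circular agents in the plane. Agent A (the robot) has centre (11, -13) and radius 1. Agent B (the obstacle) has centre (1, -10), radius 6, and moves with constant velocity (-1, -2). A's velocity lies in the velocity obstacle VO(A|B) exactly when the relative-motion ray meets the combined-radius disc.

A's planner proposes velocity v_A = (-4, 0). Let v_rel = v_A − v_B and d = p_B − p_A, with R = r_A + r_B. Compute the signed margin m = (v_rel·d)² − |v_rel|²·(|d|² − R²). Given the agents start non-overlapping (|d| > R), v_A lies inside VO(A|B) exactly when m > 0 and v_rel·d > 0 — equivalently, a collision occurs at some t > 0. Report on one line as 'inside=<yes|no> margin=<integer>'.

d = (-10, 3),  |d|² = 109;  R = 1+6 = 7,  c = 109−7² = 60
v_rel = (-3, 2),  |v_rel|² = 13;  v_rel·d = (-3)·(-10) + (2)·(3) = 36
13·t² − 72·t + 60 = 0  ⇒  m = 36² − 13·60 = 516
m = 516 > 0,  v_rel·d = 36 > 0  ⇒  inside

inside=yes margin=516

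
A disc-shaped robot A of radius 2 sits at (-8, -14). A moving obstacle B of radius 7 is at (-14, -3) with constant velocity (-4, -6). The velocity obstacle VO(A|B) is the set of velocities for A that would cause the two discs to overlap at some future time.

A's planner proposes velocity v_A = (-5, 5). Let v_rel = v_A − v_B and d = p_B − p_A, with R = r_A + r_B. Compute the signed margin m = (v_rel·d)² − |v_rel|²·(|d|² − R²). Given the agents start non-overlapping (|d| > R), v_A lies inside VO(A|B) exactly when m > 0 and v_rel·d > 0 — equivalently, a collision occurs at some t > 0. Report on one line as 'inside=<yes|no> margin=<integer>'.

d = (-6, 11),  |d|² = 157;  R = 2+7 = 9,  c = 157−9² = 76
v_rel = (-1, 11),  |v_rel|² = 122;  v_rel·d = (-1)·(-6) + (11)·(11) = 127
122·t² − 254·t + 76 = 0  ⇒  m = 127² − 122·76 = 6857
m = 6857 > 0,  v_rel·d = 127 > 0  ⇒  inside

inside=yes margin=6857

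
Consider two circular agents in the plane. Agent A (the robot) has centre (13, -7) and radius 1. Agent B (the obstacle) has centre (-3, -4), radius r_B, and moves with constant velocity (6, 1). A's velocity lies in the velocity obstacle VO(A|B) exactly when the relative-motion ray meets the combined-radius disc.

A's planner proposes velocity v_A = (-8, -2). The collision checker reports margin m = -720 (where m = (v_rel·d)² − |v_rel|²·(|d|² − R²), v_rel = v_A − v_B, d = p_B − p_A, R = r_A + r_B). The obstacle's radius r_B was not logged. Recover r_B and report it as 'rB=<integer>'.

m = -720
d = (-16, 3);  v_rel = (-14, -3),  |v_rel|² = 205
v_rel×d = (-14)·(3) − (-3)·(-16) = -90
since m = R²·205 − (-90)²:  R² = (8100 + -720) / 205 = 36
R = √36 = 6  ⇒  r_B = 6 − 1 = 5

rB=5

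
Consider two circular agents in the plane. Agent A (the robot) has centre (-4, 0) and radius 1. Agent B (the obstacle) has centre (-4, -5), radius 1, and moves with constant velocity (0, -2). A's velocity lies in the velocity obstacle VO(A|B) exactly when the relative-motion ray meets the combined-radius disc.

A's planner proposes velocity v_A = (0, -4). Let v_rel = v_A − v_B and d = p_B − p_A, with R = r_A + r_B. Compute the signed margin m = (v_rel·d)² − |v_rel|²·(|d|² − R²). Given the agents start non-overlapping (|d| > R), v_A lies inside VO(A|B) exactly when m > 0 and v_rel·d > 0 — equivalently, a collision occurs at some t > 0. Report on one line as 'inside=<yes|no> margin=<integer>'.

d = (0, -5),  |d|² = 25;  R = 1+1 = 2,  c = 25−2² = 21
v_rel = (0, -2),  |v_rel|² = 4;  v_rel·d = (0)·(0) + (-2)·(-5) = 10
4·t² − 20·t + 21 = 0  ⇒  m = 10² − 4·21 = 16
m = 16 > 0,  v_rel·d = 10 > 0  ⇒  inside

inside=yes margin=16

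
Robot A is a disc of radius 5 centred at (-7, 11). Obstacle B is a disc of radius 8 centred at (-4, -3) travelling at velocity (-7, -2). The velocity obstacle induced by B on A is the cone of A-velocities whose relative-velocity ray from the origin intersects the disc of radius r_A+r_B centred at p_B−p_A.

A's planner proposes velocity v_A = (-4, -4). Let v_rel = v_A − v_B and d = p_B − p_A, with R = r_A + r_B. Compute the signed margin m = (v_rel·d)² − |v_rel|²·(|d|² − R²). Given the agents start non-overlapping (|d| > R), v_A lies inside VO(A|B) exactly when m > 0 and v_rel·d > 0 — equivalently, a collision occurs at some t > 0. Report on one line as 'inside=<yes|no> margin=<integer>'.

d = (3, -14),  |d|² = 205;  R = 5+8 = 13,  c = 205−13² = 36
v_rel = (3, -2),  |v_rel|² = 13;  v_rel·d = (3)·(3) + (-2)·(-14) = 37
13·t² − 74·t + 36 = 0  ⇒  m = 37² − 13·36 = 901
m = 901 > 0,  v_rel·d = 37 > 0  ⇒  inside

inside=yes margin=901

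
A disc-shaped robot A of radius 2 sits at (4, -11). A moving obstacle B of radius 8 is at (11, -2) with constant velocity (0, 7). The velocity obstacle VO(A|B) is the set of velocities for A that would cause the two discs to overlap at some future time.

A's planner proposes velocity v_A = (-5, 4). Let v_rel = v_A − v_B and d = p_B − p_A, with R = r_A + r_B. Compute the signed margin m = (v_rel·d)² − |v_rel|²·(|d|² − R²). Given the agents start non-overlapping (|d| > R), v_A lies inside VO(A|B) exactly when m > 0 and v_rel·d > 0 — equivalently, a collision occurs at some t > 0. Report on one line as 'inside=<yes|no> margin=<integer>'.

d = (7, 9),  |d|² = 130;  R = 2+8 = 10,  c = 130−10² = 30
v_rel = (-5, -3),  |v_rel|² = 34;  v_rel·d = (-5)·(7) + (-3)·(9) = -62
34·t² + 124·t + 30 = 0  ⇒  m = (-62)² − 34·30 = 2824
m = 2824 > 0,  v_rel·d = -62 < 0  ⇒  outside

inside=no margin=2824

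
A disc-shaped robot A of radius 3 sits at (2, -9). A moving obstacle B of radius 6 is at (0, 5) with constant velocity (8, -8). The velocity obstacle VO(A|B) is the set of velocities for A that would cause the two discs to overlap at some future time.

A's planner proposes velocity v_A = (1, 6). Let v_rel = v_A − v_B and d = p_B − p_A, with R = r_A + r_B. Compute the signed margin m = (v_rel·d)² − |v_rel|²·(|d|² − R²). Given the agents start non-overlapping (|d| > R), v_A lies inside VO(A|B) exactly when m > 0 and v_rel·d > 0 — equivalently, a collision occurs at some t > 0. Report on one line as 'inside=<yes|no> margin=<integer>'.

d = (-2, 14),  |d|² = 200;  R = 3+6 = 9,  c = 200−9² = 119
v_rel = (-7, 14),  |v_rel|² = 245;  v_rel·d = (-7)·(-2) + (14)·(14) = 210
245·t² − 420·t + 119 = 0  ⇒  m = 210² − 245·119 = 14945
m = 14945 > 0,  v_rel·d = 210 > 0  ⇒  inside

inside=yes margin=14945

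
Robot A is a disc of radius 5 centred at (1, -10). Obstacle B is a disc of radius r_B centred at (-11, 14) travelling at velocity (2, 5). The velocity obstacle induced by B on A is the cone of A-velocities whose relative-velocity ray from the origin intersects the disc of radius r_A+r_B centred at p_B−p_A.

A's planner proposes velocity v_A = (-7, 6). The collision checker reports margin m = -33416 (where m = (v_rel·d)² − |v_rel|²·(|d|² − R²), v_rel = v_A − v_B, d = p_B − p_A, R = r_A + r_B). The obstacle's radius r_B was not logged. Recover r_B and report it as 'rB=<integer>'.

m = -33416
d = (-12, 24);  v_rel = (-9, 1),  |v_rel|² = 82
v_rel×d = (-9)·(24) − (1)·(-12) = -204
since m = R²·82 − (-204)²:  R² = (41616 + -33416) / 82 = 100
R = √100 = 10  ⇒  r_B = 10 − 5 = 5

rB=5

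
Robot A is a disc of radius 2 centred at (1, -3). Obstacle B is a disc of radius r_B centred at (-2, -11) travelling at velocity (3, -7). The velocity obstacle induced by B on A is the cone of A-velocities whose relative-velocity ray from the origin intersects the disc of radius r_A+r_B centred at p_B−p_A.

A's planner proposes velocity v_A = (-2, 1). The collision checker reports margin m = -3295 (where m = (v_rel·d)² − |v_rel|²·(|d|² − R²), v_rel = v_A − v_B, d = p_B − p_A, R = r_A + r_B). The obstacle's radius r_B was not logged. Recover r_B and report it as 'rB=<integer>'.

m = -3295
d = (-3, -8);  v_rel = (-5, 8),  |v_rel|² = 89
v_rel×d = (-5)·(-8) − (8)·(-3) = 64
since m = R²·89 − 64²:  R² = (4096 + -3295) / 89 = 9
R = √9 = 3  ⇒  r_B = 3 − 2 = 1

rB=1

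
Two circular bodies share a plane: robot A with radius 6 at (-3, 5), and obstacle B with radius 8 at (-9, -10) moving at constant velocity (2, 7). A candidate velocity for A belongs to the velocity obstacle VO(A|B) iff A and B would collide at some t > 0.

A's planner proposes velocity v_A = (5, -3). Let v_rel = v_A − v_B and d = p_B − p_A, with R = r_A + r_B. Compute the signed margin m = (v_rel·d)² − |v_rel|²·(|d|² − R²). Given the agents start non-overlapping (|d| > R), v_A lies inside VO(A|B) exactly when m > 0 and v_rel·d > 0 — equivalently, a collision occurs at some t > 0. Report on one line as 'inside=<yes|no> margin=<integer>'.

d = (-6, -15),  |d|² = 261;  R = 6+8 = 14,  c = 261−14² = 65
v_rel = (3, -10),  |v_rel|² = 109;  v_rel·d = (3)·(-6) + (-10)·(-15) = 132
109·t² − 264·t + 65 = 0  ⇒  m = 132² − 109·65 = 10339
m = 10339 > 0,  v_rel·d = 132 > 0  ⇒  inside

inside=yes margin=10339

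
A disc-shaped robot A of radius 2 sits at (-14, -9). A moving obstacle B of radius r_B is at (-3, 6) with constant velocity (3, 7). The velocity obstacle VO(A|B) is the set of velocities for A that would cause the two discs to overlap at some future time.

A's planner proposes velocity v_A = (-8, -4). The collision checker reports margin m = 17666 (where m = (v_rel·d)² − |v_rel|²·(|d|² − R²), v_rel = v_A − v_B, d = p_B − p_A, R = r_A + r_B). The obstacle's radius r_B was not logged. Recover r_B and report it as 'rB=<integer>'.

m = 17666
d = (11, 15);  v_rel = (-11, -11),  |v_rel|² = 242
v_rel×d = (-11)·(15) − (-11)·(11) = -44
since m = R²·242 − (-44)²:  R² = (1936 + 17666) / 242 = 81
R = √81 = 9  ⇒  r_B = 9 − 2 = 7

rB=7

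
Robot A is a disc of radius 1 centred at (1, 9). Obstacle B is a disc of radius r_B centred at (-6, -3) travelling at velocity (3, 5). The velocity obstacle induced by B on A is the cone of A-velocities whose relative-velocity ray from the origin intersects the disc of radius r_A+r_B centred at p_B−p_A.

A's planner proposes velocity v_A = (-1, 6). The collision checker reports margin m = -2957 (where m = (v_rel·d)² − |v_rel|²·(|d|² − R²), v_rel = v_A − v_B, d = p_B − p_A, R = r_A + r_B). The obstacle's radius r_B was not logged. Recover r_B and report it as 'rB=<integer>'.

m = -2957
d = (-7, -12);  v_rel = (-4, 1),  |v_rel|² = 17
v_rel×d = (-4)·(-12) − (1)·(-7) = 55
since m = R²·17 − 55²:  R² = (3025 + -2957) / 17 = 4
R = √4 = 2  ⇒  r_B = 2 − 1 = 1

rB=1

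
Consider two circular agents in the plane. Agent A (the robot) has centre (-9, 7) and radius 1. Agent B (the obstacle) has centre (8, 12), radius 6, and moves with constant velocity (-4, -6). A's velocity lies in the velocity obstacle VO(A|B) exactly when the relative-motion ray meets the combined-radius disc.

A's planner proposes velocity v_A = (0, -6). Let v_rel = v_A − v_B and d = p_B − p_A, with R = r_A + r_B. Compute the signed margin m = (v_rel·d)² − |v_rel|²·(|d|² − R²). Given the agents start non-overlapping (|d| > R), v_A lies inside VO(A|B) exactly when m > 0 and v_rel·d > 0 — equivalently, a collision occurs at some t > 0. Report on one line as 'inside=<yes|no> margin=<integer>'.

d = (17, 5),  |d|² = 314;  R = 1+6 = 7,  c = 314−7² = 265
v_rel = (4, 0),  |v_rel|² = 16;  v_rel·d = (4)·(17) + (0)·(5) = 68
16·t² − 136·t + 265 = 0  ⇒  m = 68² − 16·265 = 384
m = 384 > 0,  v_rel·d = 68 > 0  ⇒  inside

inside=yes margin=384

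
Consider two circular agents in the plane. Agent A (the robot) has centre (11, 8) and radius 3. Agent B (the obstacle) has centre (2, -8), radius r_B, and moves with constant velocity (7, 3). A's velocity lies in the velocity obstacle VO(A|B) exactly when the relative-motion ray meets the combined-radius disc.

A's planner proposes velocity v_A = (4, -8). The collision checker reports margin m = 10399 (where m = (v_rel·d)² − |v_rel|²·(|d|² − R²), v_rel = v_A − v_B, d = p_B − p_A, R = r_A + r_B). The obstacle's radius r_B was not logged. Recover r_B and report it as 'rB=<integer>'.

m = 10399
d = (-9, -16);  v_rel = (-3, -11),  |v_rel|² = 130
v_rel×d = (-3)·(-16) − (-11)·(-9) = -51
since m = R²·130 − (-51)²:  R² = (2601 + 10399) / 130 = 100
R = √100 = 10  ⇒  r_B = 10 − 3 = 7

rB=7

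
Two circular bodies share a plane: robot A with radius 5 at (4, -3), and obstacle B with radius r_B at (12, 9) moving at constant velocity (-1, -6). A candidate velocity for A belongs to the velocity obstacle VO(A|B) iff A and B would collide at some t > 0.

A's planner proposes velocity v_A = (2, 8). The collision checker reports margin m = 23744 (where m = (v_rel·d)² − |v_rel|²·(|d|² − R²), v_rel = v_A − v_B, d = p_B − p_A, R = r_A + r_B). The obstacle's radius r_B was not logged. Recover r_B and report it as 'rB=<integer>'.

m = 23744
d = (8, 12);  v_rel = (3, 14),  |v_rel|² = 205
v_rel×d = (3)·(12) − (14)·(8) = -76
since m = R²·205 − (-76)²:  R² = (5776 + 23744) / 205 = 144
R = √144 = 12  ⇒  r_B = 12 − 5 = 7

rB=7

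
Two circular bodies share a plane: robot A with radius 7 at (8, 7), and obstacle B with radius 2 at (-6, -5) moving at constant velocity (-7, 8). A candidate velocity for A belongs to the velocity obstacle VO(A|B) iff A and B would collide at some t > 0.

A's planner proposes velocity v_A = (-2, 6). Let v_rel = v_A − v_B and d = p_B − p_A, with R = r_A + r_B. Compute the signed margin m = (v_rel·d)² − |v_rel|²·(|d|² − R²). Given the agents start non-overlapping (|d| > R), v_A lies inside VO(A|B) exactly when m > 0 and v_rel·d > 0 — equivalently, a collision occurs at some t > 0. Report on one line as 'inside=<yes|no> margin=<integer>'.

d = (-14, -12),  |d|² = 340;  R = 7+2 = 9,  c = 340−9² = 259
v_rel = (5, -2),  |v_rel|² = 29;  v_rel·d = (5)·(-14) + (-2)·(-12) = -46
29·t² + 92·t + 259 = 0  ⇒  m = (-46)² − 29·259 = -5395
m = -5395 < 0,  v_rel·d = -46 < 0  ⇒  outside

inside=no margin=-5395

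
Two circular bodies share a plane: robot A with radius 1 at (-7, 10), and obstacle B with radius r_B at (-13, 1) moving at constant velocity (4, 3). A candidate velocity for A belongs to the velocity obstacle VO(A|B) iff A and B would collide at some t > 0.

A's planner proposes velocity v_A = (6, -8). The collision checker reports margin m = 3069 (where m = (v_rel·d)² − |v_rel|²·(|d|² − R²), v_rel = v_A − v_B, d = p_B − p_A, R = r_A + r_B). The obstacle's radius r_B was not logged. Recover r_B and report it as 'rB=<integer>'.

m = 3069
d = (-6, -9);  v_rel = (2, -11),  |v_rel|² = 125
v_rel×d = (2)·(-9) − (-11)·(-6) = -84
since m = R²·125 − (-84)²:  R² = (7056 + 3069) / 125 = 81
R = √81 = 9  ⇒  r_B = 9 − 1 = 8

rB=8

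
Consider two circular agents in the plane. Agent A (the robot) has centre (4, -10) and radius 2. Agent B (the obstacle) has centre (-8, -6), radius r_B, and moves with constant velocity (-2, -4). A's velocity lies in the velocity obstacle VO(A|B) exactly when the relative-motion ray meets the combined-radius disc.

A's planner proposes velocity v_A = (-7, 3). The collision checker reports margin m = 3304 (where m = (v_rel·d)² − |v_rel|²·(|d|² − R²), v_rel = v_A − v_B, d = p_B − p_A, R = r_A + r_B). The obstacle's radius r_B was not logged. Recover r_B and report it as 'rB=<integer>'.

m = 3304
d = (-12, 4);  v_rel = (-5, 7),  |v_rel|² = 74
v_rel×d = (-5)·(4) − (7)·(-12) = 64
since m = R²·74 − 64²:  R² = (4096 + 3304) / 74 = 100
R = √100 = 10  ⇒  r_B = 10 − 2 = 8

rB=8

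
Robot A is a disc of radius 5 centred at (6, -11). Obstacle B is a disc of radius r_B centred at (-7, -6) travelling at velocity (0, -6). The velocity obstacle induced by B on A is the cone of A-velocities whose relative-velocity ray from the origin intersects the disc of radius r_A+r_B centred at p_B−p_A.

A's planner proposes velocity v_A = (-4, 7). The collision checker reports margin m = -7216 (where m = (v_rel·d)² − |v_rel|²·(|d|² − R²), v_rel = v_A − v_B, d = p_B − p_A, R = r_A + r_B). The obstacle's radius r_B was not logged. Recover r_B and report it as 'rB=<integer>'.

m = -7216
d = (-13, 5);  v_rel = (-4, 13),  |v_rel|² = 185
v_rel×d = (-4)·(5) − (13)·(-13) = 149
since m = R²·185 − 149²:  R² = (22201 + -7216) / 185 = 81
R = √81 = 9  ⇒  r_B = 9 − 5 = 4

rB=4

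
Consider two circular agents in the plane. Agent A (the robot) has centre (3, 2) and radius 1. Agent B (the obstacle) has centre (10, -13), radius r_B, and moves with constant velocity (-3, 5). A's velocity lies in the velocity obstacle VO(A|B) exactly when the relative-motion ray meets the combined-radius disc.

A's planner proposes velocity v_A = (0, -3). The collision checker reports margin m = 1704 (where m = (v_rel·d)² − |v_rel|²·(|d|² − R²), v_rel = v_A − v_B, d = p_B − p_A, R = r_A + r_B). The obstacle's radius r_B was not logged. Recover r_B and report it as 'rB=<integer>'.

m = 1704
d = (7, -15);  v_rel = (3, -8),  |v_rel|² = 73
v_rel×d = (3)·(-15) − (-8)·(7) = 11
since m = R²·73 − 11²:  R² = (121 + 1704) / 73 = 25
R = √25 = 5  ⇒  r_B = 5 − 1 = 4

rB=4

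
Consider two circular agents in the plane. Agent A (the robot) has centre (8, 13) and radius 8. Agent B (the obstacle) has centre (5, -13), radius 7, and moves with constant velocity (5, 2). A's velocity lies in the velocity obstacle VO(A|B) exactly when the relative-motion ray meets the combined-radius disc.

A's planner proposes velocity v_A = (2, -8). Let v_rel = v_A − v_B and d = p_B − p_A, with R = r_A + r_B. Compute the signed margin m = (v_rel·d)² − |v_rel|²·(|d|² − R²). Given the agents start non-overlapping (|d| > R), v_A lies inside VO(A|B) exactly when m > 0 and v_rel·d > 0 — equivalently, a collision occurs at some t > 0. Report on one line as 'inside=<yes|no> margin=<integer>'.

d = (-3, -26),  |d|² = 685;  R = 8+7 = 15,  c = 685−15² = 460
v_rel = (-3, -10),  |v_rel|² = 109;  v_rel·d = (-3)·(-3) + (-10)·(-26) = 269
109·t² − 538·t + 460 = 0  ⇒  m = 269² − 109·460 = 22221
m = 22221 > 0,  v_rel·d = 269 > 0  ⇒  inside

inside=yes margin=22221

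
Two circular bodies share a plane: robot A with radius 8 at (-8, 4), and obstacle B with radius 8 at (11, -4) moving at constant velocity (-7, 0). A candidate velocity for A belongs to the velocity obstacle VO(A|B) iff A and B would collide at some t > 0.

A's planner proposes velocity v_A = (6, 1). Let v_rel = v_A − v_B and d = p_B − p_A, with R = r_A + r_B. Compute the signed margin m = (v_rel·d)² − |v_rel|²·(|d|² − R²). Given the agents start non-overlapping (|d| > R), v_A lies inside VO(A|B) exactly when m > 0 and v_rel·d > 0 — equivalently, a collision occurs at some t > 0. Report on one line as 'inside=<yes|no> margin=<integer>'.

d = (19, -8),  |d|² = 425;  R = 8+8 = 16,  c = 425−16² = 169
v_rel = (13, 1),  |v_rel|² = 170;  v_rel·d = (13)·(19) + (1)·(-8) = 239
170·t² − 478·t + 169 = 0  ⇒  m = 239² − 170·169 = 28391
m = 28391 > 0,  v_rel·d = 239 > 0  ⇒  inside

inside=yes margin=28391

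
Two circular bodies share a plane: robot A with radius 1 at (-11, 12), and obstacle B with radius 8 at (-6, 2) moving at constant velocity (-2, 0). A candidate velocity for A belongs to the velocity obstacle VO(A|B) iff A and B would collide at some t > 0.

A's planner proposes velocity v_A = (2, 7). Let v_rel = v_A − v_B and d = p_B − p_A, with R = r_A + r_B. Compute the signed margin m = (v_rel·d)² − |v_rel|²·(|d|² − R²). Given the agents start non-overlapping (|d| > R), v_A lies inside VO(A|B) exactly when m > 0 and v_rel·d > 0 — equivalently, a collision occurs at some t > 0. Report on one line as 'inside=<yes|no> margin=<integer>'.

d = (5, -10),  |d|² = 125;  R = 1+8 = 9,  c = 125−9² = 44
v_rel = (4, 7),  |v_rel|² = 65;  v_rel·d = (4)·(5) + (7)·(-10) = -50
65·t² + 100·t + 44 = 0  ⇒  m = (-50)² − 65·44 = -360
m = -360 < 0,  v_rel·d = -50 < 0  ⇒  outside

inside=no margin=-360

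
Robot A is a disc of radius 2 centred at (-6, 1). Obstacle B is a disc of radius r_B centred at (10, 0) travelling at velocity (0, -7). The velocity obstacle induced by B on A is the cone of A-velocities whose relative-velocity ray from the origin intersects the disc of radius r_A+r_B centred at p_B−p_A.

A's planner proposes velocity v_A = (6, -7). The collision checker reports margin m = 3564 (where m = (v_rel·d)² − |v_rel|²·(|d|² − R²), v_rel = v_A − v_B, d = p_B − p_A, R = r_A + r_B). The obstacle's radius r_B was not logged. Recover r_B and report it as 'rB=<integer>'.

m = 3564
d = (16, -1);  v_rel = (6, 0),  |v_rel|² = 36
v_rel×d = (6)·(-1) − (0)·(16) = -6
since m = R²·36 − (-6)²:  R² = (36 + 3564) / 36 = 100
R = √100 = 10  ⇒  r_B = 10 − 2 = 8

rB=8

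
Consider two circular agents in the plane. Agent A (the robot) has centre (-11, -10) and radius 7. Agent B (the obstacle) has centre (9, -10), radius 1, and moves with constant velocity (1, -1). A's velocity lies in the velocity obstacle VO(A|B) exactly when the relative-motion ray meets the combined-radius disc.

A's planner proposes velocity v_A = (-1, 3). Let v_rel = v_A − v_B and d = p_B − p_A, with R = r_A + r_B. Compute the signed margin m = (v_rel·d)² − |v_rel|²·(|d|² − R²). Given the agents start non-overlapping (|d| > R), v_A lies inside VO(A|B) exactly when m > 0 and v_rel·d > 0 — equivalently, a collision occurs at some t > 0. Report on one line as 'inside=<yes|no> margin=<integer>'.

d = (20, 0),  |d|² = 400;  R = 7+1 = 8,  c = 400−8² = 336
v_rel = (-2, 4),  |v_rel|² = 20;  v_rel·d = (-2)·(20) + (4)·(0) = -40
20·t² + 80·t + 336 = 0  ⇒  m = (-40)² − 20·336 = -5120
m = -5120 < 0,  v_rel·d = -40 < 0  ⇒  outside

inside=no margin=-5120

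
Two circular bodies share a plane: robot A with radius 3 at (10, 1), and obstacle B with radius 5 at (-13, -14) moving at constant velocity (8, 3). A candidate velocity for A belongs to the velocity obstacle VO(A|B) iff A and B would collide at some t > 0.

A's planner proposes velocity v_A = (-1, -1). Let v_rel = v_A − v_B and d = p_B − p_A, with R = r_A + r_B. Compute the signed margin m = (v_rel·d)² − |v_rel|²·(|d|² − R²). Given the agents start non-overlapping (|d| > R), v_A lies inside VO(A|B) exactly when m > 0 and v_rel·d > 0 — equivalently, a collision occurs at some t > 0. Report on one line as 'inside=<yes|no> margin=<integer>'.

d = (-23, -15),  |d|² = 754;  R = 3+5 = 8,  c = 754−8² = 690
v_rel = (-9, -4),  |v_rel|² = 97;  v_rel·d = (-9)·(-23) + (-4)·(-15) = 267
97·t² − 534·t + 690 = 0  ⇒  m = 267² − 97·690 = 4359
m = 4359 > 0,  v_rel·d = 267 > 0  ⇒  inside

inside=yes margin=4359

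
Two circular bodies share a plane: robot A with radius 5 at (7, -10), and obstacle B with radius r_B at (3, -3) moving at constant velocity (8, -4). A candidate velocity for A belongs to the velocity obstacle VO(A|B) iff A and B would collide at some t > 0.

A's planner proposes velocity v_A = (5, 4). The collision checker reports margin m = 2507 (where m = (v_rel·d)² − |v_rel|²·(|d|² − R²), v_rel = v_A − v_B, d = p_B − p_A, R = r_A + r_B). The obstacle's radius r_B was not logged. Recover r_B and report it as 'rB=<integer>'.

m = 2507
d = (-4, 7);  v_rel = (-3, 8),  |v_rel|² = 73
v_rel×d = (-3)·(7) − (8)·(-4) = 11
since m = R²·73 − 11²:  R² = (121 + 2507) / 73 = 36
R = √36 = 6  ⇒  r_B = 6 − 5 = 1

rB=1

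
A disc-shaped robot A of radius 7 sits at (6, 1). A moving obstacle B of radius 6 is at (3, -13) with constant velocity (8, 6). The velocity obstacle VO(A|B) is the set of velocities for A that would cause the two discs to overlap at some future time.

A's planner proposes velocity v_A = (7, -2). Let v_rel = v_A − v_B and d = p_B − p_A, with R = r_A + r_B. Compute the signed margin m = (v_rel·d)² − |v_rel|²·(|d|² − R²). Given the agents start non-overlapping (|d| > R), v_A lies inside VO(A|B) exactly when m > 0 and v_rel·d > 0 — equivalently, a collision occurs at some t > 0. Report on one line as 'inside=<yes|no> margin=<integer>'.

d = (-3, -14),  |d|² = 205;  R = 7+6 = 13,  c = 205−13² = 36
v_rel = (-1, -8),  |v_rel|² = 65;  v_rel·d = (-1)·(-3) + (-8)·(-14) = 115
65·t² − 230·t + 36 = 0  ⇒  m = 115² − 65·36 = 10885
m = 10885 > 0,  v_rel·d = 115 > 0  ⇒  inside

inside=yes margin=10885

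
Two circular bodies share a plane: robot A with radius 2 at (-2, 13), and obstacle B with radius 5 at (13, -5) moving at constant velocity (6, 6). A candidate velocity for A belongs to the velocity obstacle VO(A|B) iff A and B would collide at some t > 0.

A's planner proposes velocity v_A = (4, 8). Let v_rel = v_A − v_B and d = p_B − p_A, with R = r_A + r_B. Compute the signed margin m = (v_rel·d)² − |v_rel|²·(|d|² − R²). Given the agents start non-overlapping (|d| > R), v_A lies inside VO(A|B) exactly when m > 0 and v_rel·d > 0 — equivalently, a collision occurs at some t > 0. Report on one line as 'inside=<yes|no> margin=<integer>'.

d = (15, -18),  |d|² = 549;  R = 2+5 = 7,  c = 549−7² = 500
v_rel = (-2, 2),  |v_rel|² = 8;  v_rel·d = (-2)·(15) + (2)·(-18) = -66
8·t² + 132·t + 500 = 0  ⇒  m = (-66)² − 8·500 = 356
m = 356 > 0,  v_rel·d = -66 < 0  ⇒  outside

inside=no margin=356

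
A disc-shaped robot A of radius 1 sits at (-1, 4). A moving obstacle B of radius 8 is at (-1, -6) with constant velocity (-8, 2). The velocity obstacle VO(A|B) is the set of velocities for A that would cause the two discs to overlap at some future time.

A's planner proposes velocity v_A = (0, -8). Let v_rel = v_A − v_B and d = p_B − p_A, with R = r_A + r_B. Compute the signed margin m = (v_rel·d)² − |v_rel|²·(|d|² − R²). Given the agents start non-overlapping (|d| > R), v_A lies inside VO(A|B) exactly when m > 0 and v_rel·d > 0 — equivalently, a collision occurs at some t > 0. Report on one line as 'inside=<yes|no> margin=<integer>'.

d = (0, -10),  |d|² = 100;  R = 1+8 = 9,  c = 100−9² = 19
v_rel = (8, -10),  |v_rel|² = 164;  v_rel·d = (8)·(0) + (-10)·(-10) = 100
164·t² − 200·t + 19 = 0  ⇒  m = 100² − 164·19 = 6884
m = 6884 > 0,  v_rel·d = 100 > 0  ⇒  inside

inside=yes margin=6884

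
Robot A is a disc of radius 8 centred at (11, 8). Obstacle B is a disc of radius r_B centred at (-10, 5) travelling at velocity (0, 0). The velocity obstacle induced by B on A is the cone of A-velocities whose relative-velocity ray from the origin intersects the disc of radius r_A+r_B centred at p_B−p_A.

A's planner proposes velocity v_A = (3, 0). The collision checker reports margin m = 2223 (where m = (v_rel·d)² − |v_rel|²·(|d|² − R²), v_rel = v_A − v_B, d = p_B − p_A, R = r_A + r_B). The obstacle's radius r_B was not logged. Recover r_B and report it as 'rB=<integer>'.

m = 2223
d = (-21, -3);  v_rel = (3, 0),  |v_rel|² = 9
v_rel×d = (3)·(-3) − (0)·(-21) = -9
since m = R²·9 − (-9)²:  R² = (81 + 2223) / 9 = 256
R = √256 = 16  ⇒  r_B = 16 − 8 = 8

rB=8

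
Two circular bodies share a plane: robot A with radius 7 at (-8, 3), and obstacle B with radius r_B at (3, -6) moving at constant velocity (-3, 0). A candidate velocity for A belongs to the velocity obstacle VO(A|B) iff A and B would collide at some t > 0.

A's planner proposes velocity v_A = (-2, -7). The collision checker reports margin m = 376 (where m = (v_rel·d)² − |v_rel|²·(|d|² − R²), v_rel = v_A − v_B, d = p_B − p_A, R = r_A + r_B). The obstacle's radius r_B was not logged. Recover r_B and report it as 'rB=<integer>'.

m = 376
d = (11, -9);  v_rel = (1, -7),  |v_rel|² = 50
v_rel×d = (1)·(-9) − (-7)·(11) = 68
since m = R²·50 − 68²:  R² = (4624 + 376) / 50 = 100
R = √100 = 10  ⇒  r_B = 10 − 7 = 3

rB=3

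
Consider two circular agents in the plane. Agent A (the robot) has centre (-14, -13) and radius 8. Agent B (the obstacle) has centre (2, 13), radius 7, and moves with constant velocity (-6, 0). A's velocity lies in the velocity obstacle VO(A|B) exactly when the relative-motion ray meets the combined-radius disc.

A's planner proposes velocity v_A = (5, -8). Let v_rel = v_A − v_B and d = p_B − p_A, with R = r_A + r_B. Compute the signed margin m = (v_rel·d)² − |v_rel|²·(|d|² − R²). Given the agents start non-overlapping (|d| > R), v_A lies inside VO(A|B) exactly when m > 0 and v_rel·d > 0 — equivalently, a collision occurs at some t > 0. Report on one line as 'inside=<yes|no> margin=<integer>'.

d = (16, 26),  |d|² = 932;  R = 8+7 = 15,  c = 932−15² = 707
v_rel = (11, -8),  |v_rel|² = 185;  v_rel·d = (11)·(16) + (-8)·(26) = -32
185·t² + 64·t + 707 = 0  ⇒  m = (-32)² − 185·707 = -129771
m = -129771 < 0,  v_rel·d = -32 < 0  ⇒  outside

inside=no margin=-129771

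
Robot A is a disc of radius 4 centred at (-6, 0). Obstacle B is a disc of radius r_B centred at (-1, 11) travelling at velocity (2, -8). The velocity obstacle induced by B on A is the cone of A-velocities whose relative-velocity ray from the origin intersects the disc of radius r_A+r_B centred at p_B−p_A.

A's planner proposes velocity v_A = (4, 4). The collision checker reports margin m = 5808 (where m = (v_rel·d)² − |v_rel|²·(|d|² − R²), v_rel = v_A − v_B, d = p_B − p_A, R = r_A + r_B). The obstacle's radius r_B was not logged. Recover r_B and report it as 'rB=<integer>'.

m = 5808
d = (5, 11);  v_rel = (2, 12),  |v_rel|² = 148
v_rel×d = (2)·(11) − (12)·(5) = -38
since m = R²·148 − (-38)²:  R² = (1444 + 5808) / 148 = 49
R = √49 = 7  ⇒  r_B = 7 − 4 = 3

rB=3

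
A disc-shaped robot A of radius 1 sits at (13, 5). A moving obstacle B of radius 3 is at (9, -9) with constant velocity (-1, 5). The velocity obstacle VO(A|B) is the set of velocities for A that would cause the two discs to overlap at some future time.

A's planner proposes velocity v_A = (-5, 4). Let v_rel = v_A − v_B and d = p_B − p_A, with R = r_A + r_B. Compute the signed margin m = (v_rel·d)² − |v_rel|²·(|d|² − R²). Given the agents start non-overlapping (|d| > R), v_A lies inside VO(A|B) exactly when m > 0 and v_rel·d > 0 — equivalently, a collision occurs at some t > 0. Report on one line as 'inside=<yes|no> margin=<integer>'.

d = (-4, -14),  |d|² = 212;  R = 1+3 = 4,  c = 212−4² = 196
v_rel = (-4, -1),  |v_rel|² = 17;  v_rel·d = (-4)·(-4) + (-1)·(-14) = 30
17·t² − 60·t + 196 = 0  ⇒  m = 30² − 17·196 = -2432
m = -2432 < 0,  v_rel·d = 30 > 0  ⇒  outside

inside=no margin=-2432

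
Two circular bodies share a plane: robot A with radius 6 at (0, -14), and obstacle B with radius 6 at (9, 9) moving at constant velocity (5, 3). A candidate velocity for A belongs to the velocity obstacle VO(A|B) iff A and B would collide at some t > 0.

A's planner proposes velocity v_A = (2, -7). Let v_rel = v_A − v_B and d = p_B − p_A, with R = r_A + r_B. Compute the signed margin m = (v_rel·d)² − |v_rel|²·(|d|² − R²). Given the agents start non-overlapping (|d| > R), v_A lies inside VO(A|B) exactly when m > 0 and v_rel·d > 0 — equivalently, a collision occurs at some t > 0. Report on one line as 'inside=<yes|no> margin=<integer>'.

d = (9, 23),  |d|² = 610;  R = 6+6 = 12,  c = 610−12² = 466
v_rel = (-3, -10),  |v_rel|² = 109;  v_rel·d = (-3)·(9) + (-10)·(23) = -257
109·t² + 514·t + 466 = 0  ⇒  m = (-257)² − 109·466 = 15255
m = 15255 > 0,  v_rel·d = -257 < 0  ⇒  outside

inside=no margin=15255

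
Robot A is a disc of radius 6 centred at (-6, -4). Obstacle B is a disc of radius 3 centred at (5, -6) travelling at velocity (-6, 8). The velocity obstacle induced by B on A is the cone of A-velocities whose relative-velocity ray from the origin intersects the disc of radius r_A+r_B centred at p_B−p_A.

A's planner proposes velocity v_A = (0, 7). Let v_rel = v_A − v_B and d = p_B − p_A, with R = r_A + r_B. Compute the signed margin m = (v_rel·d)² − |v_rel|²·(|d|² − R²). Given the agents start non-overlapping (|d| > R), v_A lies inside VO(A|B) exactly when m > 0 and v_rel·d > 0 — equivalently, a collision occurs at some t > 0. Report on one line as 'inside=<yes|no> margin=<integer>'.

d = (11, -2),  |d|² = 125;  R = 6+3 = 9,  c = 125−9² = 44
v_rel = (6, -1),  |v_rel|² = 37;  v_rel·d = (6)·(11) + (-1)·(-2) = 68
37·t² − 136·t + 44 = 0  ⇒  m = 68² − 37·44 = 2996
m = 2996 > 0,  v_rel·d = 68 > 0  ⇒  inside

inside=yes margin=2996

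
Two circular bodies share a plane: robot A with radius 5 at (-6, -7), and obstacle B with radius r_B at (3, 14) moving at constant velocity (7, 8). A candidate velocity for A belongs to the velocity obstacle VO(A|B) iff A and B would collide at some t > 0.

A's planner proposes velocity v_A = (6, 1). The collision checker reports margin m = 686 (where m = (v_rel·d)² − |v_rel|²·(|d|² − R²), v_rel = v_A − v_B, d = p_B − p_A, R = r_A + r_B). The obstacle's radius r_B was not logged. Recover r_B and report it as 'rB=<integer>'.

m = 686
d = (9, 21);  v_rel = (-1, -7),  |v_rel|² = 50
v_rel×d = (-1)·(21) − (-7)·(9) = 42
since m = R²·50 − 42²:  R² = (1764 + 686) / 50 = 49
R = √49 = 7  ⇒  r_B = 7 − 5 = 2

rB=2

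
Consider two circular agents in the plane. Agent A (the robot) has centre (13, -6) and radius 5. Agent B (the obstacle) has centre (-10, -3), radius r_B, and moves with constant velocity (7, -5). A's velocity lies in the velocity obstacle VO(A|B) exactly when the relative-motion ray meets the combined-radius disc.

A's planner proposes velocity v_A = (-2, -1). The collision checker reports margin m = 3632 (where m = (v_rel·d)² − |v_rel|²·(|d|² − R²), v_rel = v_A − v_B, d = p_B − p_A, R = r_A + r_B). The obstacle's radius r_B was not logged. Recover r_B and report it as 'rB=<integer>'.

m = 3632
d = (-23, 3);  v_rel = (-9, 4),  |v_rel|² = 97
v_rel×d = (-9)·(3) − (4)·(-23) = 65
since m = R²·97 − 65²:  R² = (4225 + 3632) / 97 = 81
R = √81 = 9  ⇒  r_B = 9 − 5 = 4

rB=4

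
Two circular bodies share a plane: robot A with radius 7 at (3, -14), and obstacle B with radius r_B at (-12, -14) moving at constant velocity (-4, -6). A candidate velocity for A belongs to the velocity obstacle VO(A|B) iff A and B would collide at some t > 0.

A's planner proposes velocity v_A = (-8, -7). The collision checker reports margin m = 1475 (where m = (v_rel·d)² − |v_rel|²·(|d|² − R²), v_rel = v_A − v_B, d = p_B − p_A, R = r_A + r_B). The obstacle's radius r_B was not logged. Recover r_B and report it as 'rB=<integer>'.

m = 1475
d = (-15, 0);  v_rel = (-4, -1),  |v_rel|² = 17
v_rel×d = (-4)·(0) − (-1)·(-15) = -15
since m = R²·17 − (-15)²:  R² = (225 + 1475) / 17 = 100
R = √100 = 10  ⇒  r_B = 10 − 7 = 3

rB=3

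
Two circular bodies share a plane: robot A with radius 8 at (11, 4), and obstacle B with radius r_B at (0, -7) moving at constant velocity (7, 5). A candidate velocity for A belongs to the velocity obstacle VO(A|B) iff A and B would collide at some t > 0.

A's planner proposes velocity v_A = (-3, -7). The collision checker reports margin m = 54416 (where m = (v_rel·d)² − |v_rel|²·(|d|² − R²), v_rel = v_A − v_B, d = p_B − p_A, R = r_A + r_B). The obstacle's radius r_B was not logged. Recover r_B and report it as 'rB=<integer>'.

m = 54416
d = (-11, -11);  v_rel = (-10, -12),  |v_rel|² = 244
v_rel×d = (-10)·(-11) − (-12)·(-11) = -22
since m = R²·244 − (-22)²:  R² = (484 + 54416) / 244 = 225
R = √225 = 15  ⇒  r_B = 15 − 8 = 7

rB=7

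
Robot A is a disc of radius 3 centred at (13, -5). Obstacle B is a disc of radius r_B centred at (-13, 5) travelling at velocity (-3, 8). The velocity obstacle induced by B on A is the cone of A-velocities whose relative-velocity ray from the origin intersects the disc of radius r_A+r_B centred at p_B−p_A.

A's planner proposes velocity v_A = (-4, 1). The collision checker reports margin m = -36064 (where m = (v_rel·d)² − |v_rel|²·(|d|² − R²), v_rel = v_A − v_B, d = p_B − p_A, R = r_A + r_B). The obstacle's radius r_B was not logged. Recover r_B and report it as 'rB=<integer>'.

m = -36064
d = (-26, 10);  v_rel = (-1, -7),  |v_rel|² = 50
v_rel×d = (-1)·(10) − (-7)·(-26) = -192
since m = R²·50 − (-192)²:  R² = (36864 + -36064) / 50 = 16
R = √16 = 4  ⇒  r_B = 4 − 3 = 1

rB=1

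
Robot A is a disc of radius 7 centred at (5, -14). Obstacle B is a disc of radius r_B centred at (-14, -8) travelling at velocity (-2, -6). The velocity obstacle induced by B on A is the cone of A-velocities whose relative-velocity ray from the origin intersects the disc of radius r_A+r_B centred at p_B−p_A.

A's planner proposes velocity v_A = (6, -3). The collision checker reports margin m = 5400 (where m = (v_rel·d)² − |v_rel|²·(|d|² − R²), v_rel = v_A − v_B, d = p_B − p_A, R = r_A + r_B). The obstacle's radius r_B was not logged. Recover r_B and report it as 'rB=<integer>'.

m = 5400
d = (-19, 6);  v_rel = (8, 3),  |v_rel|² = 73
v_rel×d = (8)·(6) − (3)·(-19) = 105
since m = R²·73 − 105²:  R² = (11025 + 5400) / 73 = 225
R = √225 = 15  ⇒  r_B = 15 − 7 = 8

rB=8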